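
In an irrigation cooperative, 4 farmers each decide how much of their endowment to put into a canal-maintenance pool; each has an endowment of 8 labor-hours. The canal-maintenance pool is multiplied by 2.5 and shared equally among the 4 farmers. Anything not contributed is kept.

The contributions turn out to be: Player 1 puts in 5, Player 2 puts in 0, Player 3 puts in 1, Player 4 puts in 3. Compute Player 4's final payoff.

Total contributed: 5 + 0 + 1 + 3 = 9.
Each receives 2.5 × 9 / 4 = 5.63 from the canal-maintenance pool.
Player 4 keeps 8 − 3 = 5, so Player 4's payoff is 5 + 5.63 = 10.63.

10.63 labor-hours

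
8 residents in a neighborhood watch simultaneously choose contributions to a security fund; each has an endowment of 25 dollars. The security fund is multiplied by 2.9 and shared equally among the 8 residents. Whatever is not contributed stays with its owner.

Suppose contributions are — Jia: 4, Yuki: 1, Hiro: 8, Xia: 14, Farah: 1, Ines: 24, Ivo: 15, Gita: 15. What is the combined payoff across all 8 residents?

Total contributed: 4 + 1 + 8 + 14 + 1 + 24 + 15 + 15 = 82; total kept: 8 × 25 − 82 = 118.
The security fund pays out 2.9 × 82 = 237.80 in aggregate.
Group total = 118 + 237.80 = 355.80.

355.80 dollars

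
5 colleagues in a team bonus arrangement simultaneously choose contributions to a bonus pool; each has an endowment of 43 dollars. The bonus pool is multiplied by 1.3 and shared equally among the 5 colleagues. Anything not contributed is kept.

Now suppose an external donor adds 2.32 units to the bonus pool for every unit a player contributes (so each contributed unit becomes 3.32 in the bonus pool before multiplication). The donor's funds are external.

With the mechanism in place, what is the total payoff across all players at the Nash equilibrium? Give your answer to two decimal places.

With the mechanism, a contributed unit returns 1.3 × 3.32 / 5 = 0.8632 per unit of net cost — still below 1 — so contributing 0 remains dominant for every player.
Everyone keeps their endowment and the group total is 5 × 43 = 215.

215.00 dollars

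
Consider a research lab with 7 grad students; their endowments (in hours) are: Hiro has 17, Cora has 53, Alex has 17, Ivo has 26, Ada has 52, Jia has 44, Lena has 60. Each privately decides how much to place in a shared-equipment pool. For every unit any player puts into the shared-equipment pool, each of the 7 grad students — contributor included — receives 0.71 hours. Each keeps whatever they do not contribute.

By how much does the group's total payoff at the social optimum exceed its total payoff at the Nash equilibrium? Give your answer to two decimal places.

1067.93 hours

The private return per contributed unit is 0.71 < 1 for everyone, so the Nash equilibrium is zero contribution and the group total is Σ E_j = 17 + 53 + 17 + 26 + 52 + 44 + 60 = 269.
Each contributed unit returns 4.970 to the group, so the social optimum is full contribution by everyone: group total = 4.970 × 269 = 1336.93.
Efficiency loss = (4.970 − 1) × 269 = 1067.93.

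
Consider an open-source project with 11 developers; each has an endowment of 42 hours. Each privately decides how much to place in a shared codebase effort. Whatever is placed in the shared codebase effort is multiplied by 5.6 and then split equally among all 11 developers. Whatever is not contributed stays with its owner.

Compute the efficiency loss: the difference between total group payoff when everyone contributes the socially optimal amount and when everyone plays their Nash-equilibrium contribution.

Each contributed unit returns 5.6/11 = 0.5091 to its contributor — below 1 — so contributing 0 is dominant for every player. At the Nash equilibrium everyone keeps their 42, and the group total is 11 × 42 = 462.
Each contributed unit returns 5.600 to the group as a whole (0.5091 to each of 11 players), which exceeds 1, so the social optimum is full contribution: group total = 5.600 × 462 = 2587.20.
Efficiency loss = 2587.20 − 462 = 2125.20.

2125.20 hours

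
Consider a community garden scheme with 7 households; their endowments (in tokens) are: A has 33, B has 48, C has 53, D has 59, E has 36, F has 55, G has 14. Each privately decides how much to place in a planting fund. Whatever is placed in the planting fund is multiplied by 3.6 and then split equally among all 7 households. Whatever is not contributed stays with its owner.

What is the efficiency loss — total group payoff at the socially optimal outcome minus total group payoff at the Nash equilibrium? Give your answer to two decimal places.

The private return per contributed unit is 3.6/7 = 0.5143 < 1 for every player regardless of endowment, so the Nash equilibrium is zero contribution and the group total is Σ E_j = 33 + 48 + 53 + 59 + 36 + 55 + 14 = 298.
Each contributed unit returns 3.600 to the group, so the social optimum is full contribution by everyone: group total = 3.600 × 298 = 1072.80.
Efficiency loss = (3.600 − 1) × 298 = 774.80.

774.80 tokens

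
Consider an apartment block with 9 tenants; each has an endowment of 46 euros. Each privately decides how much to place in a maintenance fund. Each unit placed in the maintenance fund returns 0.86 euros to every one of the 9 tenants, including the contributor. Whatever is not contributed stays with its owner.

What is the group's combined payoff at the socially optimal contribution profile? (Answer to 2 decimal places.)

Each contributed unit returns 7.740 to the group as a whole (0.86 to each of 9 players), which exceeds 1, so the social optimum is full contribution: group total = 7.740 × 414 = 3204.36.

3204.36 euros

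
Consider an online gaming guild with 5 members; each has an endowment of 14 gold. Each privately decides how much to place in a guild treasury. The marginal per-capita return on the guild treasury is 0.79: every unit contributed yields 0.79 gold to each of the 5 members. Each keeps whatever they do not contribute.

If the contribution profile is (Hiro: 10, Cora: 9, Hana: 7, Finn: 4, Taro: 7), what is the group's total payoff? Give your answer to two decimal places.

Total contributed: 10 + 9 + 7 + 4 + 7 = 37; total kept: 5 × 14 − 37 = 33.
The guild treasury pays out 0.79 × 5 × 37 = 146.15 in aggregate.
Group total = 33 + 146.15 = 179.15.

179.15 gold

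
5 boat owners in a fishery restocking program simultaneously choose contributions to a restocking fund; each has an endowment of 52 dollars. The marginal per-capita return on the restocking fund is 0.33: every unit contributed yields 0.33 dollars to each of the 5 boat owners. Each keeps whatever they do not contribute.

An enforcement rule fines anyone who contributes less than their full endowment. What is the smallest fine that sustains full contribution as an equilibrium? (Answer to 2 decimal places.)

34.84 dollars

Given the others contribute fully, the best deviation is to contribute 0 (any partial contribution still incurs the fine and gives up units whose private return 0.33 is below 1).
Deviating from 52 to 0 saves 52 dollars but forfeits the deviator's share of the drop in the restocking fund: 0.33 × 52 = 17.16.
So the deviation gain is 52 − 17.16 = 34.84, and the fine must be at least 34.84 dollars to wipe it out.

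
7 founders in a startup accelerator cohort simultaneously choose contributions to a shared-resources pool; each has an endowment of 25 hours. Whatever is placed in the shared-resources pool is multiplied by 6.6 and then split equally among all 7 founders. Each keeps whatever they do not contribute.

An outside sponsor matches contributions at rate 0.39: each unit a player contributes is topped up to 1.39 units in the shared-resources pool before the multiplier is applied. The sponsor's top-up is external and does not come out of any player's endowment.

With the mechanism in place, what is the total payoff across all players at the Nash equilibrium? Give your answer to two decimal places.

Under the mechanism each unit contributed yields 6.6 × 1.39 / 7 = 1.3106 back to its contributor per unit of net cost, which exceeds 1, making full contribution the dominant choice for everyone.
So the Nash equilibrium is full contribution by all 7; the group earns 6.6 × 1.39 × 175 = 1605.45.

1605.45 hours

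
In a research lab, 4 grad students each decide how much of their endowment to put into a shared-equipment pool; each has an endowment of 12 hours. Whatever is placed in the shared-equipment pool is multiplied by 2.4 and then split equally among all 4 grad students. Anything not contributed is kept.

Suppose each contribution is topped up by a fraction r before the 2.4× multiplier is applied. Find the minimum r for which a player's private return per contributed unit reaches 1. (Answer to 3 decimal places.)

0.667

With matching at rate r, one contributed unit becomes (1 + r) in the shared-equipment pool and returns 2.4 × (1 + r) / 4 to the contributor.
Setting this equal to 1: 1 + r = 4/2.4 = 1.6667.
So the minimum matching rate is r = 1.6667 − 1 = 0.667.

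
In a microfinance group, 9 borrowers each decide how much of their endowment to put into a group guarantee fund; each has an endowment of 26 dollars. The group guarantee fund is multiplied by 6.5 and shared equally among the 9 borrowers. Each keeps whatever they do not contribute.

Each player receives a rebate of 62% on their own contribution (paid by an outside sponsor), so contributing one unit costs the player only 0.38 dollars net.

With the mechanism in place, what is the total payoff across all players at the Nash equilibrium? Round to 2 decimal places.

The effective private return per unit is now (6.5/9) / 0.38 = 1.9006 > 1, so every player's dominant strategy flips to full contribution.
At the Nash equilibrium everyone contributes 26. Group total payoff = 9 × (26 × 0.62 + 6.5 × 26) = 1666.08.

1666.08 dollars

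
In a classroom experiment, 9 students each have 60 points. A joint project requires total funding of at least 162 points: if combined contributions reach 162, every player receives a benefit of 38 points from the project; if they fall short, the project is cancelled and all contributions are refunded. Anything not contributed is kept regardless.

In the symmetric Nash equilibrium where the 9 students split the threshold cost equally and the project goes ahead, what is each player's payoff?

80 points

Equal share of the threshold: 162/9 = 18.
At this profile no one gains by cutting their contribution: any cut drops the total below 162, the project is cancelled, contributions are refunded, and the deviator ends with 60, which is less than 60 − 18 + 38 = 80. Contributing more than 18 just wastes the excess. So contributing exactly 18 is a best response.
Each player's payoff: 60 − 18 + 38 = 80.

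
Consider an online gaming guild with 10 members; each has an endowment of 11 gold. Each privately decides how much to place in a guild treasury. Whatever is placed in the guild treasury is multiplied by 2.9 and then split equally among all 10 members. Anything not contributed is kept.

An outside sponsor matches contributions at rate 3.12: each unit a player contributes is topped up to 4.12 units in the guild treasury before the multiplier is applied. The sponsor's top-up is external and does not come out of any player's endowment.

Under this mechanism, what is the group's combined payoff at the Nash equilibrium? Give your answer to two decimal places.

Under the mechanism each unit contributed yields 2.9 × 4.12 / 10 = 1.1948 back to its contributor per unit of net cost, which exceeds 1, making full contribution the dominant choice for everyone.
At the Nash equilibrium everyone contributes 11. Group total payoff = 2.9 × 4.12 × 110 = 1314.28.

1314.28 gold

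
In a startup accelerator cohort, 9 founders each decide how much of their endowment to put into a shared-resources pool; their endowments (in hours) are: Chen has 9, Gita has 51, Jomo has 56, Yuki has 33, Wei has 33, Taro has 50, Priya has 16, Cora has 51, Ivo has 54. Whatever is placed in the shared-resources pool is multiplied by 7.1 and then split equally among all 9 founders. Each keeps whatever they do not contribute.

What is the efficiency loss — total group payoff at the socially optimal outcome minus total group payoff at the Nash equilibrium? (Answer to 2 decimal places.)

2153.30 hours

The private return per contributed unit is 7.1/9 = 0.7889 < 1 for every player regardless of endowment, so the Nash equilibrium is zero contribution and the group total is Σ E_j = 9 + 51 + 56 + 33 + 33 + 50 + 16 + 51 + 54 = 353.
Each contributed unit returns 7.100 to the group, so the social optimum is full contribution by everyone: group total = 7.100 × 353 = 2506.30.
Efficiency loss = (7.100 − 1) × 353 = 2153.30.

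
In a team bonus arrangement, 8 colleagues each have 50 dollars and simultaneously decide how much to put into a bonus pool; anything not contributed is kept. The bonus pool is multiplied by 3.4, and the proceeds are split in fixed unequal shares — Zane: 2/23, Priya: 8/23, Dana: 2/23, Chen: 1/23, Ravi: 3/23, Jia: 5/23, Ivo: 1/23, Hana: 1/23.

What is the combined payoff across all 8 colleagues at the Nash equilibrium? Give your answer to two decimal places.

520.00 dollars

For player j, contributing a unit is worthwhile iff 3.4 × (j's share) ≥ 1, i.e. iff j's share is at least 0.2941.
Priya alone (share 8/23) is above the threshold, contributing 50; the remaining 7 contribute 0. Total contributed: 50.
The bonus pool pays out 3.4 × 50 = 170.00 in total (split across the unequal shares, but the aggregate is all that matters for the group sum).
The 7 free-riders keep 50 each, adding 350. Group total = 350 + 170.00 = 520.00.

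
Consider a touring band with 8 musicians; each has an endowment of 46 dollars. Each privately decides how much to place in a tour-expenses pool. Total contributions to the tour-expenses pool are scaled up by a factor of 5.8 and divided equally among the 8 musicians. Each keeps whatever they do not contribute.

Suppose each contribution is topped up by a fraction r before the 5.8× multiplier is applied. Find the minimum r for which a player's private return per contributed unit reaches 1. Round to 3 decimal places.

0.379

With matching at rate r, one contributed unit becomes (1 + r) in the tour-expenses pool and returns 5.8 × (1 + r) / 8 to the contributor.
Setting this equal to 1: 1 + r = 8/5.8 = 1.3793.
So the minimum matching rate is r = 1.3793 − 1 = 0.379.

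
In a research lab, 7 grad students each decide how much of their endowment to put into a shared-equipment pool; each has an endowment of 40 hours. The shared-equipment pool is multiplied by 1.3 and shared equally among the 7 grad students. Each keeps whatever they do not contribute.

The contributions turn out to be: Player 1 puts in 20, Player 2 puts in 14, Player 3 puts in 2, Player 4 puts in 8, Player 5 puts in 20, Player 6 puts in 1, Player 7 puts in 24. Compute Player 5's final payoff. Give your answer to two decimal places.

Total contributed: 20 + 14 + 2 + 8 + 20 + 1 + 24 = 89.
Each receives 1.3 × 89 / 7 = 16.53 from the shared-equipment pool.
Player 5 keeps 40 − 20 = 20, so Player 5's payoff is 20 + 16.53 = 36.53.

36.53 hours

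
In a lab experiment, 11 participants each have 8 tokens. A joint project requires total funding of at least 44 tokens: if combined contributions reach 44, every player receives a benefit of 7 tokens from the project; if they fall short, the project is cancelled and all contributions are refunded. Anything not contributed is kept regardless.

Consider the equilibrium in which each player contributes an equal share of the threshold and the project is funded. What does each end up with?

11 tokens

Equal share of the threshold: 44/11 = 4.
At this profile no one gains by cutting their contribution: any cut drops the total below 44, the project is cancelled, contributions are refunded, and the deviator ends with 8, which is less than 8 − 4 + 7 = 11. Contributing more than 4 just wastes the excess. So contributing exactly 4 is a best response.
Each player's payoff: 8 − 4 + 7 = 11.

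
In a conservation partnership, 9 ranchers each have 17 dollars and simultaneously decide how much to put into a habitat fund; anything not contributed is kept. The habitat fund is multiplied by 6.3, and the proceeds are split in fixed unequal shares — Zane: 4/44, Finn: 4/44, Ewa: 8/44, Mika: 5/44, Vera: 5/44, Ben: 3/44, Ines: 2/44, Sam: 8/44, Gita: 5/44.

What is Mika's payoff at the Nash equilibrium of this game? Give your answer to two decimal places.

For player j, contributing a unit is worthwhile iff 6.3 × (j's share) ≥ 1, i.e. iff j's share is at least 0.1587.
The shares above 0.1587 belong to Ewa and Sam, contributing 17 each; the remaining 7 contribute 0. Total contributed: 34.
Mika keeps 17 and receives 6.3 × 34 × 5/44 = 24.34 from the habitat fund, for a payoff of 41.34.

41.34 dollars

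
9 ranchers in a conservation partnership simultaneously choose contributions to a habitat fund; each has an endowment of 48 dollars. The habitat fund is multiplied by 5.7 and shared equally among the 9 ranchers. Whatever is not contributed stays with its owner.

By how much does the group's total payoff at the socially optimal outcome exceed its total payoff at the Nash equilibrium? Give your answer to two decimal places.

2030.40 dollars

Each contributed unit returns 5.7/9 = 0.6333 to its contributor — below 1 — so contributing 0 is dominant for every player. At the Nash equilibrium everyone keeps their 48, and the group total is 9 × 48 = 432.
Each contributed unit returns 5.700 to the group as a whole (0.6333 to each of 9 players), which exceeds 1, so the social optimum is full contribution: group total = 5.700 × 432 = 2462.40.
Efficiency loss = 2462.40 − 432 = 2030.40.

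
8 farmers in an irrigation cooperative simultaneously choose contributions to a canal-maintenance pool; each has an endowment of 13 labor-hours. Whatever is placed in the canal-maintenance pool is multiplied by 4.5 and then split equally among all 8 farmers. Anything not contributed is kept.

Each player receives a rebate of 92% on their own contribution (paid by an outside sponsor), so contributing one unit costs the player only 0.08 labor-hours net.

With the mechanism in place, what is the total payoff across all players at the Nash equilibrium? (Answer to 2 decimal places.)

563.68 labor-hours

Under the mechanism each unit contributed yields (4.5/8) / 0.08 = 7.0313 back to its contributor per unit of net cost, which exceeds 1, making full contribution the dominant choice for everyone.
At the Nash equilibrium everyone contributes 13. Group total payoff = 8 × (13 × 0.92 + 4.5 × 13) = 563.68.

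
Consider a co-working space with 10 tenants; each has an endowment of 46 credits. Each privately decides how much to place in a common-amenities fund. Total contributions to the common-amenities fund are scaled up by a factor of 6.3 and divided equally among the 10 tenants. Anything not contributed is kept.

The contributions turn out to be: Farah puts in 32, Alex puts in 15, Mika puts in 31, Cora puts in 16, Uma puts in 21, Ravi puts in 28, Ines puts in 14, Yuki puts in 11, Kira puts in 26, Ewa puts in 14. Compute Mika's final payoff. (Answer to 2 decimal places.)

Total contributed: 32 + 15 + 31 + 16 + 21 + 28 + 14 + 11 + 26 + 14 = 208.
Each receives 6.3 × 208 / 10 = 131.04 from the common-amenities fund.
Mika keeps 46 − 31 = 15, so Mika's payoff is 15 + 131.04 = 146.04.

146.04 credits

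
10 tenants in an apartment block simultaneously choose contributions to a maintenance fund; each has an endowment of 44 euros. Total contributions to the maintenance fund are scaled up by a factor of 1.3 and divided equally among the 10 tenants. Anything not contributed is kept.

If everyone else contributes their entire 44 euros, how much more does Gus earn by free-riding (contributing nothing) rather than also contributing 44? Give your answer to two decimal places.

Switching from a contribution of 44 to 0 lets Gus keep an extra 44 euros, but lowers the maintenance fund by 44, which costs Gus their own share of that drop: 1.3/10 × 44 = 5.72.
Net gain = 44 − 5.72 = 38.28. The private return per contributed unit (0.1300) is below 1, so free-riding is indeed the best response regardless of what the others do.

38.28 euros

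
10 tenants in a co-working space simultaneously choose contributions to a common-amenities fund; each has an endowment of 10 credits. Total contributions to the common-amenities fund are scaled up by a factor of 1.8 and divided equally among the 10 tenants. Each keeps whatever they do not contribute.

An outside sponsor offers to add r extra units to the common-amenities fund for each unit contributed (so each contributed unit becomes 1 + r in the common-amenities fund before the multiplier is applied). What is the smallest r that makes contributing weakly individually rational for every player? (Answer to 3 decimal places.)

4.556

With matching at rate r, one contributed unit becomes (1 + r) in the common-amenities fund and returns 1.8 × (1 + r) / 10 to the contributor.
Setting this equal to 1: 1 + r = 10/1.8 = 5.5556.
So the minimum matching rate is r = 5.5556 − 1 = 4.556.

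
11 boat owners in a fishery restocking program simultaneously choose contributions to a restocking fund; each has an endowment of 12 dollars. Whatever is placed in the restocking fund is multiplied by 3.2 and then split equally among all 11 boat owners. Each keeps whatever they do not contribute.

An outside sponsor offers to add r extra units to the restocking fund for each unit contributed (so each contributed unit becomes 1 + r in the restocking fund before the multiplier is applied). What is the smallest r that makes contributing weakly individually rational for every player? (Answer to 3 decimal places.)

2.438

With matching at rate r, one contributed unit becomes (1 + r) in the restocking fund and returns 3.2 × (1 + r) / 11 to the contributor.
Setting this equal to 1: 1 + r = 11/3.2 = 3.4375.
So the minimum matching rate is r = 3.4375 − 1 = 2.438.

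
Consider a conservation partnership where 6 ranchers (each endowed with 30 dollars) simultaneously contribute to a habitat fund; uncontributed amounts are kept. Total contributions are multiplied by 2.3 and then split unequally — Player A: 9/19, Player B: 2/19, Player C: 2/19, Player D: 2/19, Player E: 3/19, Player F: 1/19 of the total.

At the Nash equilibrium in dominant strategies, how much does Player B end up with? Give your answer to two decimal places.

Player j's private return per contributed unit is 2.3 × (j's share). Contributing is weakly dominant for j when that share is at least 1/2.3 = 0.4348, and contributing 0 is dominant otherwise.
Player A alone (share 9/19) is above the threshold, contributing 30; the remaining 5 contribute 0. Total contributed: 30.
Player B keeps 30 and receives 2.3 × 30 × 2/19 = 7.26 from the habitat fund, for a payoff of 37.26.

37.26 dollars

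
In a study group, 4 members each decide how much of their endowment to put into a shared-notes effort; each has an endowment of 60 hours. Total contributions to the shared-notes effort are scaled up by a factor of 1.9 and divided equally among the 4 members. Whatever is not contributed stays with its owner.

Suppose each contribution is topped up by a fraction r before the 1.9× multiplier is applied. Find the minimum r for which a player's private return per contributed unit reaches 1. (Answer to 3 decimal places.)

With matching at rate r, one contributed unit becomes (1 + r) in the shared-notes effort and returns 1.9 × (1 + r) / 4 to the contributor.
Setting this equal to 1: 1 + r = 4/1.9 = 2.1053.
So the minimum matching rate is r = 2.1053 − 1 = 1.105.

1.105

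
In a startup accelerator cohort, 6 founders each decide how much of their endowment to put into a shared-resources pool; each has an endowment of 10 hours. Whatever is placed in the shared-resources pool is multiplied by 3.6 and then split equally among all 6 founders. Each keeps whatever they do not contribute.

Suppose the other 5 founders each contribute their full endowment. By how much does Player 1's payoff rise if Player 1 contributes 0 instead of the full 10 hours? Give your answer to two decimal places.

4.00 hours

Switching from a contribution of 10 to 0 lets Player 1 keep an extra 10 hours, but lowers the shared-resources pool by 10, which costs Player 1 their own share of that drop: 3.6/6 × 10 = 6.00.
Net gain = 10 − 6.00 = 4.00. The private return per contributed unit (0.6000) is below 1, so free-riding is indeed the best response regardless of what the others do.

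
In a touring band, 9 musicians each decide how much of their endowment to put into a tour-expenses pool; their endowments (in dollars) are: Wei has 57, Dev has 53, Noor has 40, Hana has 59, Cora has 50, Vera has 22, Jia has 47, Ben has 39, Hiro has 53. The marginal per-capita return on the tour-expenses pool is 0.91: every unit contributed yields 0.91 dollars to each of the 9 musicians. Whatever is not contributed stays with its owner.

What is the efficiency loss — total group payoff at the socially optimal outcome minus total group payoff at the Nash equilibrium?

3019.80 dollars

The private return per contributed unit is 0.91 < 1 for everyone, so the Nash equilibrium is zero contribution and the group total is Σ E_j = 57 + 53 + 40 + 59 + 50 + 22 + 47 + 39 + 53 = 420.
Each contributed unit returns 8.190 to the group, so the social optimum is full contribution by everyone: group total = 8.190 × 420 = 3439.80.
Efficiency loss = (8.190 − 1) × 420 = 3019.80.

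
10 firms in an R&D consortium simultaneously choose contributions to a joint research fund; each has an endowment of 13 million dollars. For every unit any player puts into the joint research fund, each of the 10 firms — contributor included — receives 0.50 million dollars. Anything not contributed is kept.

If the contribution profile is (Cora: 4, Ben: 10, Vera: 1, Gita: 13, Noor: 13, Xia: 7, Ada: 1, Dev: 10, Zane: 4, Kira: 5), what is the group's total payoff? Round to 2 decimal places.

Total contributed: 4 + 10 + 1 + 13 + 13 + 7 + 1 + 10 + 4 + 5 = 68; total kept: 10 × 13 − 68 = 62.
The joint research fund pays out 0.50 × 10 × 68 = 340.00 in aggregate.
Group total = 62 + 340.00 = 402.00.

402.00 million dollars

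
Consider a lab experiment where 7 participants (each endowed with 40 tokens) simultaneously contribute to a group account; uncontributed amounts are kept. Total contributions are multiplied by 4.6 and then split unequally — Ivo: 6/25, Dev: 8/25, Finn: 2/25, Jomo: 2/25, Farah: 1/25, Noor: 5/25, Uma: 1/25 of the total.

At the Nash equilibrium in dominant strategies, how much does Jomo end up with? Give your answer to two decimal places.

69.44 tokens

Each unit j contributes comes back to j as 4.6 × (j's share), so j prefers to contribute only if that share exceeds 1/4.6 = 0.2174; otherwise keeping the unit dominates.
The shares above 0.2174 belong to Ivo and Dev, contributing 40 each; the remaining 5 contribute 0. Total contributed: 80.
Jomo keeps 40 and receives 4.6 × 80 × 2/25 = 29.44 from the group account, for a payoff of 69.44.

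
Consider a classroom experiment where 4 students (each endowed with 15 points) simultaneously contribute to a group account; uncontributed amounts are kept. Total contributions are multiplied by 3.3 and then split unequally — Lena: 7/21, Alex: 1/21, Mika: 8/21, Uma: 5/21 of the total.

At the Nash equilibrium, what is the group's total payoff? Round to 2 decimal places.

129.00 points

Player j's private return per contributed unit is 3.3 × (j's share). Contributing is weakly dominant for j when that share is at least 1/3.3 = 0.3030, and contributing 0 is dominant otherwise.
Lena and Mika are above the threshold, contributing 15 each; the remaining 2 contribute 0. Total contributed: 30.
The group account pays out 3.3 × 30 = 99.00 in total (split across the unequal shares, but the aggregate is all that matters for the group sum).
The 2 free-riders keep 15 each, adding 30. Group total = 30 + 99.00 = 129.00.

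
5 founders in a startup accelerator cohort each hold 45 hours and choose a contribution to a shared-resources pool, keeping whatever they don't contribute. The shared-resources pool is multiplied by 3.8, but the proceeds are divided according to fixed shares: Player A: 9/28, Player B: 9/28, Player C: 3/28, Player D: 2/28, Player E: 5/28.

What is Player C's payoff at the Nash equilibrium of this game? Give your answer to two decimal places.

81.64 hours

For player j, contributing a unit is worthwhile iff 3.8 × (j's share) ≥ 1, i.e. iff j's share is at least 0.2632.
Player A and Player B are above the threshold, contributing 45 each; the remaining 3 contribute 0. Total contributed: 90.
Player C keeps 45 and receives 3.8 × 90 × 3/28 = 36.64 from the shared-resources pool, for a payoff of 81.64.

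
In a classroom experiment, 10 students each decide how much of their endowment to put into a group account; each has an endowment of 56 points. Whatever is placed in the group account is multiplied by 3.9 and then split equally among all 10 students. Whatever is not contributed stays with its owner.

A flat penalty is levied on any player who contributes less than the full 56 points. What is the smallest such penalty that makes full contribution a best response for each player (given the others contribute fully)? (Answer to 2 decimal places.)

34.16 points

Given the others contribute fully, the best deviation is to contribute 0 (any partial contribution still incurs the fine and gives up units whose private return 0.3900 is below 1).
Deviating from 56 to 0 saves 56 points but forfeits the deviator's share of the drop in the group account: 3.9/10 × 56 = 21.84.
So the deviation gain is 56 − 21.84 = 34.16, and the fine must be at least 34.16 points to wipe it out.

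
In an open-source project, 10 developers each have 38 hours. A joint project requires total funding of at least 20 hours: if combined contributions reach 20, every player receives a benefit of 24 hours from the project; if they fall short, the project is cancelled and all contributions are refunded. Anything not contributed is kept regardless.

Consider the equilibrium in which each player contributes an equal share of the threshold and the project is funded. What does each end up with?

Equal share of the threshold: 20/10 = 2.
At this profile no one gains by cutting their contribution: any cut drops the total below 20, the project is cancelled, contributions are refunded, and the deviator ends with 38, which is less than 38 − 2 + 24 = 60. Contributing more than 2 just wastes the excess. So contributing exactly 2 is a best response.
Each player's payoff: 38 − 2 + 24 = 60.

60 hours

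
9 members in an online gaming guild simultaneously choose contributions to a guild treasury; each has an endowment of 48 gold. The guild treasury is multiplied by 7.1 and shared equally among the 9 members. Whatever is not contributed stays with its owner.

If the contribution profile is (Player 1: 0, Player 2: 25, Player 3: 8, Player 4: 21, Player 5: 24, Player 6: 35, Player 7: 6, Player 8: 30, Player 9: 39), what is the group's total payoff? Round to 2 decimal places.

Total contributed: 0 + 25 + 8 + 21 + 24 + 35 + 6 + 30 + 39 = 188; total kept: 9 × 48 − 188 = 244.
The guild treasury pays out 7.1 × 188 = 1334.80 in aggregate.
Group total = 244 + 1334.80 = 1578.80.

1578.80 gold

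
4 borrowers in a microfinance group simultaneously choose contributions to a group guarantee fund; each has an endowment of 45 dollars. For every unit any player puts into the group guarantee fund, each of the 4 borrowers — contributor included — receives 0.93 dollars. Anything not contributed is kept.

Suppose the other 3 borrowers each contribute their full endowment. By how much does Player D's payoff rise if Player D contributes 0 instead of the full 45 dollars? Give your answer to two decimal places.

Switching from a contribution of 45 to 0 lets Player D keep an extra 45 dollars, but lowers the group guarantee fund by 45, which costs Player D their own share of that drop: 0.93 × 45 = 41.85.
Net gain = 45 − 41.85 = 3.15. The private return per contributed unit (0.93) is below 1, so free-riding is indeed the best response regardless of what the others do.

3.15 dollars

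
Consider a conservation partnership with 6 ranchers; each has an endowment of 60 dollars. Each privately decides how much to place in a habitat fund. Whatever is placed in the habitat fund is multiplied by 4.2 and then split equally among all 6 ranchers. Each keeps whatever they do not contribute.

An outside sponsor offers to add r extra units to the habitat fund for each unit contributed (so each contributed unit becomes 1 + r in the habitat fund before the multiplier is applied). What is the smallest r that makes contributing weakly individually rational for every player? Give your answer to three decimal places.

With matching at rate r, one contributed unit becomes (1 + r) in the habitat fund and returns 4.2 × (1 + r) / 6 to the contributor.
Setting this equal to 1: 1 + r = 6/4.2 = 1.4286.
So the minimum matching rate is r = 1.4286 − 1 = 0.429.

0.429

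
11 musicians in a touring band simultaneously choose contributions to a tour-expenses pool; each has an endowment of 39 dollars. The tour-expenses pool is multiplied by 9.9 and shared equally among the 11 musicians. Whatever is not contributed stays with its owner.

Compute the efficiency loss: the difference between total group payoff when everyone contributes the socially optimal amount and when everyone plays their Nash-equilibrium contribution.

Each contributed unit returns 9.9/11 = 0.9000 to its contributor — below 1 — so contributing 0 is dominant for every player. At the Nash equilibrium everyone keeps their 39, and the group total is 11 × 39 = 429.
Each contributed unit returns 9.900 to the group as a whole (0.9000 to each of 11 players), which exceeds 1, so the social optimum is full contribution: group total = 9.900 × 429 = 4247.10.
Efficiency loss = 4247.10 − 429 = 3818.10.

3818.10 dollars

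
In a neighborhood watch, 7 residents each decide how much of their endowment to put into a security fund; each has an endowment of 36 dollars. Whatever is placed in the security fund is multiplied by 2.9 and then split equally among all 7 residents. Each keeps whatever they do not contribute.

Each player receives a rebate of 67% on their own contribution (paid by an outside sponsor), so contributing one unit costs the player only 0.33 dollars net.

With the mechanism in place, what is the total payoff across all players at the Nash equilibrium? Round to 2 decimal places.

Under the mechanism each unit contributed yields (2.9/7) / 0.33 = 1.2554 back to its contributor per unit of net cost, which exceeds 1, making full contribution the dominant choice for everyone.
So the Nash equilibrium is full contribution by all 7; the group earns 7 × (36 × 0.67 + 2.9 × 36) = 899.64.

899.64 dollars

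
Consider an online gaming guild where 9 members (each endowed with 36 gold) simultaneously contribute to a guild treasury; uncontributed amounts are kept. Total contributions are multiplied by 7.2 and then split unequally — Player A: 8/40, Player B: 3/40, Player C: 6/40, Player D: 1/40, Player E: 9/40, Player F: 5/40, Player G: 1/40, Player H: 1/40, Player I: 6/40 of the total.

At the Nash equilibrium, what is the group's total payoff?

1216.80 gold

A player with share s gets back 7.2·s per unit contributed, so full contribution is dominant for anyone with s > 1/7.2 = 0.1389 and zero contribution is dominant for anyone below.
The shares above 0.1389 belong to Player A, Player C, Player E and Player I, contributing 36 each; the remaining 5 contribute 0. Total contributed: 144.
The guild treasury pays out 7.2 × 144 = 1036.80 in total (split across the unequal shares, but the aggregate is all that matters for the group sum).
The 5 free-riders keep 36 each, adding 180. Group total = 180 + 1036.80 = 1216.80.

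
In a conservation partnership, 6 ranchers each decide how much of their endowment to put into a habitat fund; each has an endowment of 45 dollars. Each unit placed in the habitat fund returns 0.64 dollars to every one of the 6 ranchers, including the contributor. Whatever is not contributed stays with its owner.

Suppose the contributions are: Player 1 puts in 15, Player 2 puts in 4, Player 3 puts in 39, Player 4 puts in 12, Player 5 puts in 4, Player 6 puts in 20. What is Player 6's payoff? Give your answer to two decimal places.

85.16 dollars

Total contributed: 15 + 4 + 39 + 12 + 4 + 20 = 94.
Each receives 0.64 × 94 = 60.16 from the habitat fund.
Player 6 keeps 45 − 20 = 25, so Player 6's payoff is 25 + 60.16 = 85.16.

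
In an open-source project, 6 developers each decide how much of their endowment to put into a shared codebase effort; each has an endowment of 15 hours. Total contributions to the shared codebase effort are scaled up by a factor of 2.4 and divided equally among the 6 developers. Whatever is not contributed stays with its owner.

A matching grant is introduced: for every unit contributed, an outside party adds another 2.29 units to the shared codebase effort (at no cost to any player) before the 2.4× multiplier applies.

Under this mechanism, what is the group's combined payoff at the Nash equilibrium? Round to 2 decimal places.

The effective private return per unit is now 2.4 × 3.29 / 6 = 1.3160 > 1, so every player's dominant strategy flips to full contribution.
At the Nash equilibrium everyone contributes 15. Group total payoff = 2.4 × 3.29 × 90 = 710.64.

710.64 hours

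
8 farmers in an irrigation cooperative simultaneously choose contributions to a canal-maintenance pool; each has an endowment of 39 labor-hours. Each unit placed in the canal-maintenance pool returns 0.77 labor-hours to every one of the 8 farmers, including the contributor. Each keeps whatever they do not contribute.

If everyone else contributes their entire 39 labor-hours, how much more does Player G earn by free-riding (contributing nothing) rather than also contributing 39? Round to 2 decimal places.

8.97 labor-hours

Switching from a contribution of 39 to 0 lets Player G keep an extra 39 labor-hours, but lowers the canal-maintenance pool by 39, which costs Player G their own share of that drop: 0.77 × 39 = 30.03.
Net gain = 39 − 30.03 = 8.97. The private return per contributed unit (0.77) is below 1, so free-riding is indeed the best response regardless of what the others do.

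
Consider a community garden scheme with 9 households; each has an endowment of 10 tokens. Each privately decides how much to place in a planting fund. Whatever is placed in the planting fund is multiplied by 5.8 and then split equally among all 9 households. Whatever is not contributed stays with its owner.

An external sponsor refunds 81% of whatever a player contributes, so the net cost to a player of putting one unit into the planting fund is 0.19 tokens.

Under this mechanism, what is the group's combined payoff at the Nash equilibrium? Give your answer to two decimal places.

594.90 tokens

The effective private return per unit is now (5.8/9) / 0.19 = 3.3918 > 1, so every player's dominant strategy flips to full contribution.
At the Nash equilibrium everyone contributes 10. Group total payoff = 9 × (10 × 0.81 + 5.8 × 10) = 594.90.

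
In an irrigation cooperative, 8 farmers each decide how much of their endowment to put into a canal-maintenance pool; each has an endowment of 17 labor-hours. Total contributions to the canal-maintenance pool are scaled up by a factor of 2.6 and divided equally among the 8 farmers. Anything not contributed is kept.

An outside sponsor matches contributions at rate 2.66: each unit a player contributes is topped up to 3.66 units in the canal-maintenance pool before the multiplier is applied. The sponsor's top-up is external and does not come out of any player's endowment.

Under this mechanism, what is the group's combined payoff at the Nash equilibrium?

Under the mechanism each unit contributed yields 2.6 × 3.66 / 8 = 1.1895 back to its contributor per unit of net cost, which exceeds 1, making full contribution the dominant choice for everyone.
At the Nash equilibrium everyone contributes 17. Group total payoff = 2.6 × 3.66 × 136 = 1294.18.

1294.18 labor-hours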